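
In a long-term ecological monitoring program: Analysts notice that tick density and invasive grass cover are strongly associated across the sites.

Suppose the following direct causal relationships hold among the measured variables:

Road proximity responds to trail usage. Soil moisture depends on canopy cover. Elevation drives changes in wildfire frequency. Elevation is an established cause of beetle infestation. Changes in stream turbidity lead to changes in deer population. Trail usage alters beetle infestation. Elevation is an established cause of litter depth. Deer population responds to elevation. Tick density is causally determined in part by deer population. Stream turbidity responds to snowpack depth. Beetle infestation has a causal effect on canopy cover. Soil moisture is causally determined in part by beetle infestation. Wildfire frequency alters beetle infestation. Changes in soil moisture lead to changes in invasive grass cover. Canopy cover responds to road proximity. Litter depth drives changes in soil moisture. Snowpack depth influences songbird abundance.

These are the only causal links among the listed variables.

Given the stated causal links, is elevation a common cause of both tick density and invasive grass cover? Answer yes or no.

yes

Elevation has a causal path to tick density (elevation → deer population → tick density) and to invasive grass cover (elevation → litter depth → soil moisture → invasive grass cover), so it is a common cause of both — a confounder.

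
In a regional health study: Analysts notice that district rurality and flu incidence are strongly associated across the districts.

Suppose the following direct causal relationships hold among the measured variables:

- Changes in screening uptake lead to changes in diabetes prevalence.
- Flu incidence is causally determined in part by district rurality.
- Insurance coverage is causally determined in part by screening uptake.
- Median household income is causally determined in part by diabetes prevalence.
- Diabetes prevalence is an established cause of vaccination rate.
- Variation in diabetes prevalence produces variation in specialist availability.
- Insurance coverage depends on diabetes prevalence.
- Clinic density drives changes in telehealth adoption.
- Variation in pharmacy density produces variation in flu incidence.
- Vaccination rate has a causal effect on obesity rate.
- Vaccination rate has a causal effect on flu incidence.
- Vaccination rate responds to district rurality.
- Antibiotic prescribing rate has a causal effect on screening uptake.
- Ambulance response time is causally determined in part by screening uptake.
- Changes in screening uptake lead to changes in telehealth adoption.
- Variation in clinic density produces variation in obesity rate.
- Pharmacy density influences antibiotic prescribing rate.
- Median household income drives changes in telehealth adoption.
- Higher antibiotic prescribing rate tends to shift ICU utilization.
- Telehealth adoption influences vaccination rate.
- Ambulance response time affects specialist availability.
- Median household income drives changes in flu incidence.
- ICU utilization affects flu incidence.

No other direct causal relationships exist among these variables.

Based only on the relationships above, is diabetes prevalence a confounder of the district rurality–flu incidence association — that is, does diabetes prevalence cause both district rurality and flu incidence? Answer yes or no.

Diabetes prevalence has no stated causal path to district rurality. A confounder must cause both variables, so diabetes prevalence does not qualify.

no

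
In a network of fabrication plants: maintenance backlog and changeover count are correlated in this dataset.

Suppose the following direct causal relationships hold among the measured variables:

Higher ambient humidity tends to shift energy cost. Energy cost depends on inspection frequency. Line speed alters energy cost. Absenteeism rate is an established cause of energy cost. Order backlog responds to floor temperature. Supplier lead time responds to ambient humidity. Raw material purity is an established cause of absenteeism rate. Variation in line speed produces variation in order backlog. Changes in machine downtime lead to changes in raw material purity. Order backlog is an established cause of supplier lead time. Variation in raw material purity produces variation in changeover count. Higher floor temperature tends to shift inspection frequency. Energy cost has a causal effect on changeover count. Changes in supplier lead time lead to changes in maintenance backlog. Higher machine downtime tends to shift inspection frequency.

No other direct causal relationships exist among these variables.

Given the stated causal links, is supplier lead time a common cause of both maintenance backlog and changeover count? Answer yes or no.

Supplier lead time has no stated causal path to changeover count. A confounder must cause both variables, so supplier lead time does not qualify.

no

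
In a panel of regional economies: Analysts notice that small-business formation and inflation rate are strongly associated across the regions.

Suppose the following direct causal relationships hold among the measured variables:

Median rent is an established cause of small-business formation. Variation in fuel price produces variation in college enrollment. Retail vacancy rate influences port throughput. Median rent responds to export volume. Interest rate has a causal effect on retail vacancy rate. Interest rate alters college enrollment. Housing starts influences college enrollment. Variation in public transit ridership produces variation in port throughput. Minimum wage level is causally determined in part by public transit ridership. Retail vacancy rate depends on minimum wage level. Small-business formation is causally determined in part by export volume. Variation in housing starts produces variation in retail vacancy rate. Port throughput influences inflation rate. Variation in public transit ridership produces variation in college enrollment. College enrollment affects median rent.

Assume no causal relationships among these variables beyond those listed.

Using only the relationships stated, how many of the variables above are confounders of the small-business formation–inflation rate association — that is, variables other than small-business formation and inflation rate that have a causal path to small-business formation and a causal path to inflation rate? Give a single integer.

3

The common causes are: housing starts (to small-business formation via housing starts → college enrollment → median rent → small-business formation; to inflation rate via housing starts → retail vacancy rate → port throughput → inflation rate); interest rate (to small-business formation via interest rate → college enrollment → median rent → small-business formation; to inflation rate via interest rate → retail vacancy rate → port throughput → inflation rate); public transit ridership (to small-business formation via public transit ridership → college enrollment → median rent → small-business formation; to inflation rate via public transit ridership → port throughput → inflation rate).
Every other variable lacks a causal path to at least one of small-business formation and inflation rate.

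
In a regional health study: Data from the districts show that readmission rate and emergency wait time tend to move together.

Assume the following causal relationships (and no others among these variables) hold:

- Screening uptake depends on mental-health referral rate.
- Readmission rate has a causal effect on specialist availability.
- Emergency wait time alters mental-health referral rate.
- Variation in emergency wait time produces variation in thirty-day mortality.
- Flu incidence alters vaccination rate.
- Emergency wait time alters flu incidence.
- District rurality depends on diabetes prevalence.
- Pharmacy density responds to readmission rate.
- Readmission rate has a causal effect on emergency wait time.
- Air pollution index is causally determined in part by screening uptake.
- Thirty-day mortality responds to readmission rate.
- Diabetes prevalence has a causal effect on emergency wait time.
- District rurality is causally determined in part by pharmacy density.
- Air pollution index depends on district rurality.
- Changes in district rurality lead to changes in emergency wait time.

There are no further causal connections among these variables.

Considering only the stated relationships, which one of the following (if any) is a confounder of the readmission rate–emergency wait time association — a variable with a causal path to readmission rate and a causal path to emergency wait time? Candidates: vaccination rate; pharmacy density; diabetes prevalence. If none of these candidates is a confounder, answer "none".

None of the listed candidates has causal paths to both readmission rate and emergency wait time in the stated relationships, so none is a common cause.

none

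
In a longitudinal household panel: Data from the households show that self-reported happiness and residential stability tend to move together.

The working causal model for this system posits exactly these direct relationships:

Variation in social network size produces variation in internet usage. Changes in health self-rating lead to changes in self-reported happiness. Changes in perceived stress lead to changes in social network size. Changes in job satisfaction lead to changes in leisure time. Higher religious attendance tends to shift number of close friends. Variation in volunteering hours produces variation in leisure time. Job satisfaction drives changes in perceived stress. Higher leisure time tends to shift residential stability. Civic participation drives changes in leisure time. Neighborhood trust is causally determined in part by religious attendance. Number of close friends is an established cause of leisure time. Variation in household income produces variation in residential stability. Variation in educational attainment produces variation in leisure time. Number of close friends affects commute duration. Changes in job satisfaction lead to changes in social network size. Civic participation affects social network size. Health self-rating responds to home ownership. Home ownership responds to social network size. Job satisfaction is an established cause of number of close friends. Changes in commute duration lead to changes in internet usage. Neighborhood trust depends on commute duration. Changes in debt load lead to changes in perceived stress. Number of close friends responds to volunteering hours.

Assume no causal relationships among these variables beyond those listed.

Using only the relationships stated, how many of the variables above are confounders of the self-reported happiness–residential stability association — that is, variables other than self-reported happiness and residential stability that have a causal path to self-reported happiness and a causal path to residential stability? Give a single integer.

The common causes are: civic participation (to self-reported happiness via civic participation → social network size → home ownership → health self-rating → self-reported happiness; to residential stability via civic participation → leisure time → residential stability); job satisfaction (to self-reported happiness via job satisfaction → social network size → home ownership → health self-rating → self-reported happiness; to residential stability via job satisfaction → leisure time → residential stability).
Every other variable lacks a causal path to at least one of self-reported happiness and residential stability.

2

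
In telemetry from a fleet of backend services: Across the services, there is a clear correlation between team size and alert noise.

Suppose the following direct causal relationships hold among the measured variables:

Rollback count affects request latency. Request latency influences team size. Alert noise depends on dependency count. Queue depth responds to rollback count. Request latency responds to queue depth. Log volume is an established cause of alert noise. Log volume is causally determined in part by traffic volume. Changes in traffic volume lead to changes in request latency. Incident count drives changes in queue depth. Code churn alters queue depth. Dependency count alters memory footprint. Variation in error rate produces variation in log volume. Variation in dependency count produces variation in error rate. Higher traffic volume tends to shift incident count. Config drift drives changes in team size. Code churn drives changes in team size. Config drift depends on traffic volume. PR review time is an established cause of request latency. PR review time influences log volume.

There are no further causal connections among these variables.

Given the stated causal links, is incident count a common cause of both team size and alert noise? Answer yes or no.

no

Incident count has no stated causal path to alert noise. A confounder must cause both variables, so incident count does not qualify.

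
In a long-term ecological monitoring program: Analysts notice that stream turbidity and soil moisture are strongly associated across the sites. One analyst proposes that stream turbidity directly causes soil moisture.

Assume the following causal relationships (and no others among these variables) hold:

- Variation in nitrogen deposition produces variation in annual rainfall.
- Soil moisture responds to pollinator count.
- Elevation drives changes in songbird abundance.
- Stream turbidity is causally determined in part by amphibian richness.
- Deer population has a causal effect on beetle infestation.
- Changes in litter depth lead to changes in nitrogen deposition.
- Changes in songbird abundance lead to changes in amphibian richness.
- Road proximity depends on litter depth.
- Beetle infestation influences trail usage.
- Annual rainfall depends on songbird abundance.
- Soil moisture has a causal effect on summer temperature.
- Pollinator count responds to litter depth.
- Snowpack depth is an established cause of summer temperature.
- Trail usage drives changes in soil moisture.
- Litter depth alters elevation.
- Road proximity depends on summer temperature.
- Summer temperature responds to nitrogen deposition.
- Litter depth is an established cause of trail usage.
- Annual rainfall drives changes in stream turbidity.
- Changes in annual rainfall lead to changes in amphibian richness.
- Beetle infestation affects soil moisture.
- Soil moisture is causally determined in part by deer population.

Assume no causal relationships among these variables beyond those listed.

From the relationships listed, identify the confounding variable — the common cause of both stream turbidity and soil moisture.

Litter depth has a causal path to stream turbidity (litter depth → nitrogen deposition → annual rainfall → stream turbidity) and a separate causal path to soil moisture (litter depth → pollinator count → soil moisture), so it is a common cause of both.
No stated relationship gives stream turbidity a causal route to soil moisture, so the correlation is explained by the shared upstream cause rather than a direct effect.

litter depth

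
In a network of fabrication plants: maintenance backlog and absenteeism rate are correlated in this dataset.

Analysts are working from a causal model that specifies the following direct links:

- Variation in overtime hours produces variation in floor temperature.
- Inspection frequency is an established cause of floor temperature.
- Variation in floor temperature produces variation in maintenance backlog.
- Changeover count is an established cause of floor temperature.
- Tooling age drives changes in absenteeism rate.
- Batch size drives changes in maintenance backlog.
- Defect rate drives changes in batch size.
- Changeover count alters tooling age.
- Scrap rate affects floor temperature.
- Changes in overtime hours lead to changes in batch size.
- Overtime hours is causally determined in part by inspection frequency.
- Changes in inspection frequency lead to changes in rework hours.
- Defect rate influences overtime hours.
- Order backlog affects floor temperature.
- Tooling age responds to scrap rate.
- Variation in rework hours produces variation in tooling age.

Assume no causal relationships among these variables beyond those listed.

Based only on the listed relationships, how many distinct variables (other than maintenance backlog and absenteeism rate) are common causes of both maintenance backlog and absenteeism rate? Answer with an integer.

The common causes are: changeover count (to maintenance backlog via changeover count → floor temperature → maintenance backlog; to absenteeism rate via changeover count → tooling age → absenteeism rate); inspection frequency (to maintenance backlog via inspection frequency → floor temperature → maintenance backlog; to absenteeism rate via inspection frequency → rework hours → tooling age → absenteeism rate); scrap rate (to maintenance backlog via scrap rate → floor temperature → maintenance backlog; to absenteeism rate via scrap rate → tooling age → absenteeism rate).
Every other variable lacks a causal path to at least one of maintenance backlog and absenteeism rate.

3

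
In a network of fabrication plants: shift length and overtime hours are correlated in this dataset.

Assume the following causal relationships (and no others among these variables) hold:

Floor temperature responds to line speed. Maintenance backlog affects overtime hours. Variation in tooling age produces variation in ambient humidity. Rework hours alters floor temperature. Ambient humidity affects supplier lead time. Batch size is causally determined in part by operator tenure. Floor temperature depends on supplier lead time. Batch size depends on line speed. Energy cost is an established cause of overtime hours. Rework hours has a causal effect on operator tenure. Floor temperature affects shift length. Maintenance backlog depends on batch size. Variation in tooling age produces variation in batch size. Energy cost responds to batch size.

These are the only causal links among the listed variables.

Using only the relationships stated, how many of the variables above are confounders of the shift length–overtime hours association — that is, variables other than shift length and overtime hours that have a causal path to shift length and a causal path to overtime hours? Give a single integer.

3

The common causes are: line speed (to shift length via line speed → floor temperature → shift length; to overtime hours via line speed → batch size → maintenance backlog → overtime hours); rework hours (to shift length via rework hours → floor temperature → shift length; to overtime hours via rework hours → operator tenure → batch size → maintenance backlog → overtime hours); tooling age (to shift length via tooling age → ambient humidity → supplier lead time → floor temperature → shift length; to overtime hours via tooling age → batch size → maintenance backlog → overtime hours).
Every other variable lacks a causal path to at least one of shift length and overtime hours.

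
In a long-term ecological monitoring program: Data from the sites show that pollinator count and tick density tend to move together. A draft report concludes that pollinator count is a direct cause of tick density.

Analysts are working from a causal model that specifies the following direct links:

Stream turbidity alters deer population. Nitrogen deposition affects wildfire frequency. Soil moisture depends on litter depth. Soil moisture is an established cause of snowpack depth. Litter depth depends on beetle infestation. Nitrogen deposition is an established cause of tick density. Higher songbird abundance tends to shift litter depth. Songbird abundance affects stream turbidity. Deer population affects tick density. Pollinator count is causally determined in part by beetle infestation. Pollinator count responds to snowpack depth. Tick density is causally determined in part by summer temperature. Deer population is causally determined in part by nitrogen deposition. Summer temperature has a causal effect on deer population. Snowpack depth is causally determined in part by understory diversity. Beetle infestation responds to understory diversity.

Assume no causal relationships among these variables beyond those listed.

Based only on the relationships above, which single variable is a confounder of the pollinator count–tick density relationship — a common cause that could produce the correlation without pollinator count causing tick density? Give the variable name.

Songbird abundance has a causal path to pollinator count (songbird abundance → litter depth → soil moisture → snowpack depth → pollinator count) and a separate causal path to tick density (songbird abundance → stream turbidity → deer population → tick density), so it is a common cause of both.
No stated relationship gives pollinator count a causal route to tick density, so the correlation is explained by the shared upstream cause rather than a direct effect.

songbird abundance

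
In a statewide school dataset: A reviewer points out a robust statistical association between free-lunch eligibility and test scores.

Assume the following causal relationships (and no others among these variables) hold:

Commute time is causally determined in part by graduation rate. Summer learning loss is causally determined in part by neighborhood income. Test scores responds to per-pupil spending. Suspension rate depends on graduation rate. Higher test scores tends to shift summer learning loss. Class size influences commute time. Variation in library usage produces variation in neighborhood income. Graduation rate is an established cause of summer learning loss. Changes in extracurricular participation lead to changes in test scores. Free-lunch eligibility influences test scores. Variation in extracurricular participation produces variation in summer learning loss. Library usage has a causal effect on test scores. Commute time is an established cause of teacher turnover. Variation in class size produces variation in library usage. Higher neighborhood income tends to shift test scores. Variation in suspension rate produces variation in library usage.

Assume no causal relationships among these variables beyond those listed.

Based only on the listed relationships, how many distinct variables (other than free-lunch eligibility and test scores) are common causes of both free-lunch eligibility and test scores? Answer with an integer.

No listed variable has a causal path to both free-lunch eligibility and test scores, so there are no common causes.

0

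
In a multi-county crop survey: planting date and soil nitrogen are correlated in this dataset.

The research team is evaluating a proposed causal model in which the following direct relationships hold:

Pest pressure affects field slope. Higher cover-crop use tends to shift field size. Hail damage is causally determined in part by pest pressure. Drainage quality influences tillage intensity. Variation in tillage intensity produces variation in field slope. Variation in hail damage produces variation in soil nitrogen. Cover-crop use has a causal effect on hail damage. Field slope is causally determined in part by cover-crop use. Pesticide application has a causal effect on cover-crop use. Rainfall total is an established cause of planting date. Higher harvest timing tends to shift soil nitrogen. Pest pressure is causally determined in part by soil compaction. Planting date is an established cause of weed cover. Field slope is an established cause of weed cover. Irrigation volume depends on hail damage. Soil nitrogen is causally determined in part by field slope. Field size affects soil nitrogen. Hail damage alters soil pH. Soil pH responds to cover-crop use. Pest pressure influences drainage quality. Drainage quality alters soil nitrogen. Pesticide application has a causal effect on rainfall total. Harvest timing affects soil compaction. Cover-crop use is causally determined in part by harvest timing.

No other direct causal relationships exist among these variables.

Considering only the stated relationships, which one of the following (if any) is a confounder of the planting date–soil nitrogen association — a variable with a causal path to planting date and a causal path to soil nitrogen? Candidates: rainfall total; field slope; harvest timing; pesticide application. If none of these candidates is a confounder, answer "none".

Pesticide application causes planting date (pesticide application → rainfall total → planting date) and also causes soil nitrogen (pesticide application → cover-crop use → field slope → soil nitrogen); it is a common cause of both.
Each of the other candidates lacks a causal path to at least one of planting date and soil nitrogen, so they do not confound the relationship.

pesticide application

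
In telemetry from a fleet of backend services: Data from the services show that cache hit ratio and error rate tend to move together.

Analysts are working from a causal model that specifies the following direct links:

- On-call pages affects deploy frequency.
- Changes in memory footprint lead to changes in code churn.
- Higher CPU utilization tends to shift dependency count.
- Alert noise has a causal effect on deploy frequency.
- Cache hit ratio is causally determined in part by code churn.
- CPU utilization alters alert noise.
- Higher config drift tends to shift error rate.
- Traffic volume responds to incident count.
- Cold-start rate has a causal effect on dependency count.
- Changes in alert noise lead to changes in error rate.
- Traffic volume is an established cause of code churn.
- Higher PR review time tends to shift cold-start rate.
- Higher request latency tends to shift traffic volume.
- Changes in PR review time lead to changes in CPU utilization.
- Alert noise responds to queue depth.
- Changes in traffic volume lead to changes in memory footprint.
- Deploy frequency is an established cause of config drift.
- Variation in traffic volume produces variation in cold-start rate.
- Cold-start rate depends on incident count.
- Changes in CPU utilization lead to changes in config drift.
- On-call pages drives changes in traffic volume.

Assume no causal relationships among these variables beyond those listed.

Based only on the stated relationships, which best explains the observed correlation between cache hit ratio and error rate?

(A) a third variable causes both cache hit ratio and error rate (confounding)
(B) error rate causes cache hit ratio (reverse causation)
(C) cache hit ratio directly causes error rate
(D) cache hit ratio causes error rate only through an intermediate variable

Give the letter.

A

On-call pages causes cache hit ratio (on-call pages → traffic volume → code churn → cache hit ratio) and error rate (on-call pages → deploy frequency → config drift → error rate) — a common cause creating the correlation.
There is no stated path from cache hit ratio to error rate or from error rate to cache hit ratio, so neither direct nor reverse causation applies.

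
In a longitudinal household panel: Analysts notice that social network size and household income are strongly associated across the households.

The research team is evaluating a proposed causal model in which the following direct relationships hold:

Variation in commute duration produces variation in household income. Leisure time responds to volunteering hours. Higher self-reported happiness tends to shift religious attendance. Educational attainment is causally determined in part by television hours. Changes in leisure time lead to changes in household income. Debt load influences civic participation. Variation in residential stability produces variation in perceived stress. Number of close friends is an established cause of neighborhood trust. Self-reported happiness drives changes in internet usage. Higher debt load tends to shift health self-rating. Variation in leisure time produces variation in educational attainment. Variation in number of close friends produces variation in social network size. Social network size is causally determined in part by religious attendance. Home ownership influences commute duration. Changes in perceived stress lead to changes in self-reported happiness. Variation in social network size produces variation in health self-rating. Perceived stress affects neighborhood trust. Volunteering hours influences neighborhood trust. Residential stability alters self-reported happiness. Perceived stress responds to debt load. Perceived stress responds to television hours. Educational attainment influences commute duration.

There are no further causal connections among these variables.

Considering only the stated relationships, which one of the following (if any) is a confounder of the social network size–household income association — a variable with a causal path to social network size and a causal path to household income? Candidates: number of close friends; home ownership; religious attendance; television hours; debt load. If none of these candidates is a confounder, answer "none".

Television hours causes social network size (television hours → perceived stress → self-reported happiness → religious attendance → social network size) and also causes household income (television hours → educational attainment → commute duration → household income); it is a common cause of both.
Each of the other candidates lacks a causal path to at least one of social network size and household income, so they do not confound the relationship.

television hours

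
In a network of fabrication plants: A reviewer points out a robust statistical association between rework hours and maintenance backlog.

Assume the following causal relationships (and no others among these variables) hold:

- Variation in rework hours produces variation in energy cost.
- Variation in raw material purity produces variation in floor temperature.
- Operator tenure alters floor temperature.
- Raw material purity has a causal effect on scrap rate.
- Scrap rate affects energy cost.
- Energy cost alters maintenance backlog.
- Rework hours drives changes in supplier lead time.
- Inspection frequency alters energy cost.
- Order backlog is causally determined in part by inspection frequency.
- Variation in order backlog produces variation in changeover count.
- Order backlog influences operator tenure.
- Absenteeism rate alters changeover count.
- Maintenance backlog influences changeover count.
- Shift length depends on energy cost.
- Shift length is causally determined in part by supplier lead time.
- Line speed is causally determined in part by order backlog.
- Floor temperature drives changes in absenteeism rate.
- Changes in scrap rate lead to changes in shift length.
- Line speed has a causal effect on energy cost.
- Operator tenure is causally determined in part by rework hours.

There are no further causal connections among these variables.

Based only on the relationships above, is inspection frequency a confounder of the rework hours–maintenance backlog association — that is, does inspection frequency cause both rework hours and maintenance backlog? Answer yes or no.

Inspection frequency has no stated causal path to rework hours. A confounder must cause both variables, so inspection frequency does not qualify.

no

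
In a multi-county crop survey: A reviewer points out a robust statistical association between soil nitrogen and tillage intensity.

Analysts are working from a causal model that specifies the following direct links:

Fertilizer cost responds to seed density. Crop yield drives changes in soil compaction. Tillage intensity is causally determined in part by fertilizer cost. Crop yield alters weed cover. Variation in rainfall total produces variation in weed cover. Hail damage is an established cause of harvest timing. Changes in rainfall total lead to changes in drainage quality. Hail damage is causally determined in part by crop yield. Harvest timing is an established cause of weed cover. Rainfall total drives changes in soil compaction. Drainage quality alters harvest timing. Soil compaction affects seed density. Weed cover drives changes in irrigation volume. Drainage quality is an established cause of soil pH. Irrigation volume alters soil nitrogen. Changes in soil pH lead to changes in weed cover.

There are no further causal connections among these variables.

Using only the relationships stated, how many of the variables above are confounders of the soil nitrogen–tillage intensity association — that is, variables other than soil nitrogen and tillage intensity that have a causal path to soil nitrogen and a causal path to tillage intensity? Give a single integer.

The common causes are: crop yield (to soil nitrogen via crop yield → weed cover → irrigation volume → soil nitrogen; to tillage intensity via crop yield → soil compaction → seed density → fertilizer cost → tillage intensity); rainfall total (to soil nitrogen via rainfall total → weed cover → irrigation volume → soil nitrogen; to tillage intensity via rainfall total → soil compaction → seed density → fertilizer cost → tillage intensity).
Every other variable lacks a causal path to at least one of soil nitrogen and tillage intensity.

2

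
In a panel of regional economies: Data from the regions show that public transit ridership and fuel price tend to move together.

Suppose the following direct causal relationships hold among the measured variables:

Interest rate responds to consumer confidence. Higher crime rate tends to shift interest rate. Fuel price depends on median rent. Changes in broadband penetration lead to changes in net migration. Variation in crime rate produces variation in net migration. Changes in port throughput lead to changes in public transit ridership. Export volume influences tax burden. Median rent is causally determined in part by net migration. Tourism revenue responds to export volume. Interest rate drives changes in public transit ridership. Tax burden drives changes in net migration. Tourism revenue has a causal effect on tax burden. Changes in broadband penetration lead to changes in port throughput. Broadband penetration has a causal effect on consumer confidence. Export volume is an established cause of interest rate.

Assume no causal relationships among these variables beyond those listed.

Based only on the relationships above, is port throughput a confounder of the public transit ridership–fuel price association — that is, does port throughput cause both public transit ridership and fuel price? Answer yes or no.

no

Port throughput has no stated causal path to fuel price. A confounder must cause both variables, so port throughput does not qualify.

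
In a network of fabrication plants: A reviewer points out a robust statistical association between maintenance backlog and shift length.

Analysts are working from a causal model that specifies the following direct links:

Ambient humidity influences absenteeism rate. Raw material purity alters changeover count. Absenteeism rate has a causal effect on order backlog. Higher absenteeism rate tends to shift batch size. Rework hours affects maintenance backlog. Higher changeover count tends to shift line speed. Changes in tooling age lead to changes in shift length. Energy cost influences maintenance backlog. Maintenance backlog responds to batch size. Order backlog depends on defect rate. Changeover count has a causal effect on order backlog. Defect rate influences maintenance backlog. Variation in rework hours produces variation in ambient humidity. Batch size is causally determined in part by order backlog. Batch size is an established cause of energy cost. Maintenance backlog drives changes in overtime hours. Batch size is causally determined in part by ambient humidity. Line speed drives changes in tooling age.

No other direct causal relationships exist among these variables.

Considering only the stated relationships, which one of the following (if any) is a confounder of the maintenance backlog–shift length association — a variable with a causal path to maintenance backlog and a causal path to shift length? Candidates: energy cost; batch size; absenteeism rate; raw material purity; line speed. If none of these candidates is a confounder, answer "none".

Raw material purity causes maintenance backlog (raw material purity → changeover count → order backlog → batch size → maintenance backlog) and also causes shift length (raw material purity → changeover count → line speed → tooling age → shift length); it is a common cause of both.
Each of the other candidates lacks a causal path to at least one of maintenance backlog and shift length, so they do not confound the relationship.

raw material purity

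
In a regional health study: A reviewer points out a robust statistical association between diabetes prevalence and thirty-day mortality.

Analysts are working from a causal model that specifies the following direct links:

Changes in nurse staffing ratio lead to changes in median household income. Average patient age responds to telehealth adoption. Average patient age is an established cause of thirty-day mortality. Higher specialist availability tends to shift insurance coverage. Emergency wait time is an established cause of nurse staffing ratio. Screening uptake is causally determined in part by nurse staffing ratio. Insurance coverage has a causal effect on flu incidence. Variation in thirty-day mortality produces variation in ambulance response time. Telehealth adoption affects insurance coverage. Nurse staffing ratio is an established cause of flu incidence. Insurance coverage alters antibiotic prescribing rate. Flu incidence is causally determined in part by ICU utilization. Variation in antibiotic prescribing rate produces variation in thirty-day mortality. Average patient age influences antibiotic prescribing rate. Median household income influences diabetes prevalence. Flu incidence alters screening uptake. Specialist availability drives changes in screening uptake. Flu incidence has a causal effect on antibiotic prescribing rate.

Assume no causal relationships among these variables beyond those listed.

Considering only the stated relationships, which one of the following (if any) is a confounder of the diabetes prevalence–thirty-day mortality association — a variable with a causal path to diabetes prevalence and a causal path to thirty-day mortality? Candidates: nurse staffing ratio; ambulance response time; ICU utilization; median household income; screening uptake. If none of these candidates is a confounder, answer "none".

nurse staffing ratio

Nurse staffing ratio causes diabetes prevalence (nurse staffing ratio → median household income → diabetes prevalence) and also causes thirty-day mortality (nurse staffing ratio → flu incidence → antibiotic prescribing rate → thirty-day mortality); it is a common cause of both.
Each of the other candidates lacks a causal path to at least one of diabetes prevalence and thirty-day mortality, so they do not confound the relationship.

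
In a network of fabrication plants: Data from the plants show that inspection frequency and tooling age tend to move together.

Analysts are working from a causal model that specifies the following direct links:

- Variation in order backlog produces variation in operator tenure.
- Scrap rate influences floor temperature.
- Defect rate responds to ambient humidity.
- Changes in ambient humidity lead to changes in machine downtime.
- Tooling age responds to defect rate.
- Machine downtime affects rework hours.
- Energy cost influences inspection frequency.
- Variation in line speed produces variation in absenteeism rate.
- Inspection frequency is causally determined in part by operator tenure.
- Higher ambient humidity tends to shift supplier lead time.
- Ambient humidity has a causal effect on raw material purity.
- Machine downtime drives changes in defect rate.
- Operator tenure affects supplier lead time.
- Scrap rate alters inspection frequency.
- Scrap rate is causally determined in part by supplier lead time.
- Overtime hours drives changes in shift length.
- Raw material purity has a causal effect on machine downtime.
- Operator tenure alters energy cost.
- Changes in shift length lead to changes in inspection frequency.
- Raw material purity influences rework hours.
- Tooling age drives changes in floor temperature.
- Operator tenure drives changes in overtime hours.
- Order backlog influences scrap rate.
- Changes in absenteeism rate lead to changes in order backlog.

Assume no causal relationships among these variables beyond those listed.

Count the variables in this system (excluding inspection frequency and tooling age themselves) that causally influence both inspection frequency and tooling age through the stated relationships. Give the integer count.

The common causes are: ambient humidity (to inspection frequency via ambient humidity → supplier lead time → scrap rate → inspection frequency; to tooling age via ambient humidity → defect rate → tooling age).
Every other variable lacks a causal path to at least one of inspection frequency and tooling age.

1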